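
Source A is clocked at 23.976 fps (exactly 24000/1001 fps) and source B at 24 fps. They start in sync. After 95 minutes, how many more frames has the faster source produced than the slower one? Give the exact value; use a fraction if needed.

95 min = 5700 s.
A emits 24000/1001 × 5700 = 136800000/1001 frames; B emits 24 × 5700 = 136800.
Difference = 136800/1001 frames (≈ 136.6633); B is ahead of A.

136800/1001 frames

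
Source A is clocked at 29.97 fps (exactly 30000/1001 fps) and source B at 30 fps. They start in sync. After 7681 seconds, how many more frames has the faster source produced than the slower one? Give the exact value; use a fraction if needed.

230430/1001 frames

A emits 30000/1001 × 7681 = 230430000/1001 frames; B emits 30 × 7681 = 230430.
Difference = 230430/1001 frames (≈ 230.1998); B is ahead of A.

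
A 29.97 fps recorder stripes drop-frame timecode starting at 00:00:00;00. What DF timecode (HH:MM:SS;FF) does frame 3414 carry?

Ten DF minutes hold 17982 frames, so frame 3414 lies in block 0 (frames 0–17981) with 3414 frames into that block.
The block's first minute is 1800 frames and the rest 1798 each; 3414 frames reaches minute 1, so 0 × 18 + 1 × 2 = 2 labels have been skipped so far.
Adding those back, label number 3414 + 2 = 3416 at 30 labels/s is 113 s + 26 f = 0 h 1 min 53 s frame 26, i.e. 00:01:53;26.

00:01:53;26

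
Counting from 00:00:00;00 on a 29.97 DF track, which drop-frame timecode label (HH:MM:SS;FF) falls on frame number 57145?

Ten DF minutes hold 17982 frames, so frame 57145 lies in block 3 (frames 53946–71927) with 3199 frames into that block.
The block's first minute is 1800 frames and the rest 1798 each; 3199 frames reaches minute 1, so 3 × 18 + 1 × 2 = 56 labels have been skipped so far.
Adding those back, label number 57145 + 56 = 57201 at 30 labels/s is 1906 s + 21 f = 0 h 31 min 46 s frame 21, i.e. 00:31:46;21.

00:31:46;21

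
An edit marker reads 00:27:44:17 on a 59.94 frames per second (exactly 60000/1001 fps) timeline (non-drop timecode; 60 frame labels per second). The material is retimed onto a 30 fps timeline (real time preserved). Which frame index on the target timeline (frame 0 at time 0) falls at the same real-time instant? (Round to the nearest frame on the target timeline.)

Source frame index: (0×3600 + 27×60 + 44) × 60 + 17 = 99857.
Real time: 99857 / (60000/1001) = 99956857/60000 s.
Target frame: (99956857/60000) × (30) = 99956857/2000 ≈ 49978.429 → 49978.

frame 49978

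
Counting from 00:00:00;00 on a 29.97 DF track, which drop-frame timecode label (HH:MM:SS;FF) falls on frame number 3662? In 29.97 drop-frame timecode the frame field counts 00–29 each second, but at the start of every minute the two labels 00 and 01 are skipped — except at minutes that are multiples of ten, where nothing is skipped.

00:02:02;06

Ten DF minutes hold 17982 frames, so frame 3662 lies in block 0 (frames 0–17981) with 3662 frames into that block.
The block's first minute is 1800 frames and the rest 1798 each; 3662 frames reaches minute 2, so 0 × 18 + 2 × 2 = 4 labels have been skipped so far.
Adding those back, label number 3662 + 4 = 3666 at 30 labels/s is 122 s + 6 f = 0 h 2 min 2 s frame 6, i.e. 00:02:02;06.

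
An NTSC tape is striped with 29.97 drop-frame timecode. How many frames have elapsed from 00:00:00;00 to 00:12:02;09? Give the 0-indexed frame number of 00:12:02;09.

As if non-drop at 30 labels/s: (0 × 3600 + 12 × 60 + 2) × 30 + 9 = 21669.
Minute boundaries passed: 12; those not divisible by 10: 12 − 1 = 11; dropped labels = 2 × 11 = 22.
Actual frame index = 21669 − 22 = 21647.

21647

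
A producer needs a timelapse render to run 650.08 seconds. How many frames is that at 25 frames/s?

16252 frames

Frames = 650.08 × 25 = 16252.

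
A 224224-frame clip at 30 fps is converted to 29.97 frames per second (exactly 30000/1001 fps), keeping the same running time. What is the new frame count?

224000 frames

Target frames = source frames × (target rate / source rate) = 224224 × (30000/1001)/(30) = 224224 × 1000/1001 = 224000.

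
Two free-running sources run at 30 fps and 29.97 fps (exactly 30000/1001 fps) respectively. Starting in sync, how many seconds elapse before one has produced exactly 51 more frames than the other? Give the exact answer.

1701.7 seconds

The gap grows by |30000/1001 − 30| = 30/1001 frames per second.
Time for a 51-frame gap: 51 ÷ (30/1001) = 1701.7 s.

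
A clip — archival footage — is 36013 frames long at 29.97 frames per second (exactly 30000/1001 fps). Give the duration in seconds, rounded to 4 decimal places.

Running time = 36013 × 1001/30000 = 36049013/30000 s ≈ 1201.6338 s.

1201.6338 seconds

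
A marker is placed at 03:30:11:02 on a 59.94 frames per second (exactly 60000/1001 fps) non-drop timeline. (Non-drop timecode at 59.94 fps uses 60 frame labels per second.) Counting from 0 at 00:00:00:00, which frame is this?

Total seconds to the label: (3 × 3600 + 30 × 60 + 11) = 12611.
Frame index = 12611 × 60 + 2 = 756662.

756662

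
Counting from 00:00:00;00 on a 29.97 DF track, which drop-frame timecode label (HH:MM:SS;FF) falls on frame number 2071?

00:01:09;03

Each 10-minute DF block holds 10 × 60 × 30 − 9 × 2 = 17982 frames. 2071 ÷ 17982 → 0 full blocks, remainder 2071.
Within the partial block the first minute is 1800 frames and each further minute 1798, so 1 further minute boundary passed. Total skipped labels = 18 × 0 + 2 × 1 = 2.
Non-drop label index = 2071 + 2 = 2073; at 30 labels/s that is 00:01:09:03, i.e. DF 00:01:09;03.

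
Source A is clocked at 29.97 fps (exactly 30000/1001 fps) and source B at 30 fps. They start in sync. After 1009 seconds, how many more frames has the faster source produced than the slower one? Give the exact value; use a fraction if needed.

30270/1001 frames

A emits 30000/1001 × 1009 = 30270000/1001 frames; B emits 30 × 1009 = 30270.
Difference = 30270/1001 frames (≈ 30.2398); B is ahead of A.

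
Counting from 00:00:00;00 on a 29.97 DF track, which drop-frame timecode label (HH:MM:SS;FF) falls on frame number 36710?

00:20:24;26

Ten DF minutes hold 17982 frames, so frame 36710 lies in block 2 (frames 35964–53945) with 746 frames into that block.
The block's first minute is 1800 frames and the rest 1798 each; 746 frames reaches minute 0, so 2 × 18 + 0 × 2 = 36 labels have been skipped so far.
Adding those back, label number 36710 + 36 = 36746 at 30 labels/s is 1224 s + 26 f = 0 h 20 min 24 s frame 26, i.e. 00:20:24;26.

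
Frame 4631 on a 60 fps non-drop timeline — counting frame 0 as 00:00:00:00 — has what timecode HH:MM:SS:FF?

00:01:17:11

4631 ÷ 60 = 77 full seconds, remainder 11 frames.
77 s = 0 h 1 min 17 s.
Timecode: 00:01:17:11.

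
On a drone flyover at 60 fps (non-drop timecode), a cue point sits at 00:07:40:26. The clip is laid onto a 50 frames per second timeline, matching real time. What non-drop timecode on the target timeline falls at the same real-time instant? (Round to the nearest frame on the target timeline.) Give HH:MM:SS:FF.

Source frame index: (0×3600 + 7×60 + 40) × 60 + 26 = 27626.
Real time: 27626 / (60) = 13813/30 s.
Target frame: (13813/30) × (50) = 69065/3 ≈ 23021.667 → 23022.
At 50 labels/s: frame 23022 → 00:07:40:22.

00:07:40:22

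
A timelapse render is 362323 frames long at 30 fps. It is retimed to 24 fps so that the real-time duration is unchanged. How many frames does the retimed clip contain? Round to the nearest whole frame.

289858 frames

Frames at target rate = 362323 × (24) / (30) = 1449292/5 ≈ 289858.400.
Nearest whole frame: 289858.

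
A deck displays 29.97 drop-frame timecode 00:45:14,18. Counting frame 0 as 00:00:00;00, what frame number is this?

81356

Complete 10-minute blocks: 4, each 17982 frames → 71928.
Remaining 5 whole minutes in the current block: 1800 + 4 × 1798 = 8992 frames.
Within the current minute: 14 × 30 + 18 − 2 = 436 (labels ;00/;01 skipped at this minute). Total = 71928 + 8992 + 436 = 81356.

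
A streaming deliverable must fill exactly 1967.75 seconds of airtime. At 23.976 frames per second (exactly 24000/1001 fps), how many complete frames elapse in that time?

47178 frames

Frames = 1967.75 × 24000/1001 = 47226000/1001 ≈ 47178.8212.
Complete frames: 47178.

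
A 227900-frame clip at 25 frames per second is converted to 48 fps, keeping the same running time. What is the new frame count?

437568 frames

Target frames = source frames × (target rate / source rate) = 227900 × (48)/(25) = 227900 × 48/25 = 437568.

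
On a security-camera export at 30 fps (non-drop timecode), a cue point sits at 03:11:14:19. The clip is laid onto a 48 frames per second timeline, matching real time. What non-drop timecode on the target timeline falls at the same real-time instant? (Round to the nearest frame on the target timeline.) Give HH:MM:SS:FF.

03:11:14:30

Source frame index: (3×3600 + 11×60 + 14) × 30 + 19 = 344239.
Real time: 344239 / (30) = 344239/30 s.
Target frame: (344239/30) × (48) = 2753912/5 ≈ 550782.400 → 550782.
At 48 labels/s: frame 550782 → 03:11:14:30.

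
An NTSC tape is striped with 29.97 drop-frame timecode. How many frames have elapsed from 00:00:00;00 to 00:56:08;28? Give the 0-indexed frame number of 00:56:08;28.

100966

As if non-drop at 30 labels/s: (0 × 3600 + 56 × 60 + 8) × 30 + 28 = 101068.
Minute boundaries passed: 56; those not divisible by 10: 56 − 5 = 51; dropped labels = 2 × 51 = 102.
Actual frame index = 101068 − 102 = 100966.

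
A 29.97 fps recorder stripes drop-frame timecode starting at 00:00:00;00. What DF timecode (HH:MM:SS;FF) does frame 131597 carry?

Ten DF minutes hold 17982 frames, so frame 131597 lies in block 7 (frames 125874–143855) with 5723 frames into that block.
The block's first minute is 1800 frames and the rest 1798 each; 5723 frames reaches minute 3, so 7 × 18 + 3 × 2 = 132 labels have been skipped so far.
Adding those back, label number 131597 + 132 = 131729 at 30 labels/s is 4390 s + 29 f = 1 h 13 min 10 s frame 29, i.e. 01:13:10;29.

01:13:10;29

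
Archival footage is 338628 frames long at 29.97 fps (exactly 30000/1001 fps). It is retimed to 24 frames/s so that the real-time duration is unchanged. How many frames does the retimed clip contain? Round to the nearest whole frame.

Frames at target rate = 338628 × (24) / (30000/1001) = 169483314/625 ≈ 271173.302.
Nearest whole frame: 271173.

271173 frames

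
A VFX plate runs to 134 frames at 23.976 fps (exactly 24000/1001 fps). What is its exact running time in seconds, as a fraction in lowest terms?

Running time = 134 ÷ (24000/1001) = 134 × 1001/24000 = 67067/12000 s.

67067/12000 seconds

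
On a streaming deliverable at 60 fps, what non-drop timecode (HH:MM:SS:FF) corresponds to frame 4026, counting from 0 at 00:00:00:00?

00:01:07:06

4026 ÷ 60 = 67 full seconds, remainder 6 frames.
67 s = 0 h 1 min 7 s.
Timecode: 00:01:07:06.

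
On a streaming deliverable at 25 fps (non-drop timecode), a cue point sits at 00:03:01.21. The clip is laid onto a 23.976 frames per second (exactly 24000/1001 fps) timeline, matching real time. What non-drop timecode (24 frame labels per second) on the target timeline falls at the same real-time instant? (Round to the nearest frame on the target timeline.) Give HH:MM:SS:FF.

Source frame index: (0×3600 + 3×60 + 1) × 25 + 21 = 4546.
Real time: 4546 / (25) = 4546/25 s.
Target frame: (4546/25) × (24000/1001) = 4364160/1001 ≈ 4359.800 → 4360.
At 24 labels/s: frame 4360 → 00:03:01:16.

00:03:01:16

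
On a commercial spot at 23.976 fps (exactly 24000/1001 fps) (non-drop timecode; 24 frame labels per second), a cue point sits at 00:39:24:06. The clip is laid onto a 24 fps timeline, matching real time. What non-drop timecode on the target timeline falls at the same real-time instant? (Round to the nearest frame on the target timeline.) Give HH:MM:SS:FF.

Source frame index: (0×3600 + 39×60 + 24) × 24 + 6 = 56742.
Real time: 56742 / (24000/1001) = 9466457/4000 s.
Target frame: (9466457/4000) × (24) = 28399371/500 ≈ 56798.742 → 56799.
At 24 labels/s: frame 56799 → 00:39:26:15.

00:39:26:15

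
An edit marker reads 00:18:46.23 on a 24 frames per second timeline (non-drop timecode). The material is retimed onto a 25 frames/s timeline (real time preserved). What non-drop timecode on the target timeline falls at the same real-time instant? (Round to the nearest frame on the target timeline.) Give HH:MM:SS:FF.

Source frame index: (0×3600 + 18×60 + 46) × 24 + 23 = 27047.
Real time: 27047 / (24) = 27047/24 s.
Target frame: (27047/24) × (25) = 676175/24 ≈ 28173.958 → 28174.
At 25 labels/s: frame 28174 → 00:18:46:24.

00:18:46:24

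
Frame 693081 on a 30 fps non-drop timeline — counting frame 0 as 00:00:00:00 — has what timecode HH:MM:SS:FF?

693081 ÷ 30 = 23102 full seconds, remainder 21 frames.
23102 s = 6 h 25 min 2 s.
Timecode: 06:25:02:21.

06:25:02:21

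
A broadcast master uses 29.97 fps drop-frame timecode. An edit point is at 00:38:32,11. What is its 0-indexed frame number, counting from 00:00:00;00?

69301

Complete 10-minute blocks: 3, each 17982 frames → 53946.
Remaining 8 whole minutes in the current block: 1800 + 7 × 1798 = 14386 frames.
Within the current minute: 32 × 30 + 11 − 2 = 969 (labels ;00/;01 skipped at this minute). Total = 53946 + 14386 + 969 = 69301.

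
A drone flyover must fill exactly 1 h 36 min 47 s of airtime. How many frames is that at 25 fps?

1 h 36 min 47 s = 5807 s.
Frames = 5807 × 25 = 145175.

145175 frames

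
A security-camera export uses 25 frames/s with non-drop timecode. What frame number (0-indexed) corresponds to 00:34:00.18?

Total seconds to the label: (0 × 3600 + 34 × 60 + 0) = 2040.
Frame index = 2040 × 25 + 18 = 51018.

frame 51018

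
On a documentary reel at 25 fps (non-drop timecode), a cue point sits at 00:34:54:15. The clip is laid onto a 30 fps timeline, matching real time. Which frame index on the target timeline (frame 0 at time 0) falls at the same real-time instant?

Source frame index: (0×3600 + 34×60 + 54) × 25 + 15 = 52365.
Real time: 52365 / (25) = 10473/5 s.
Target frame: (10473/5) × (30) = 62838.

frame 62838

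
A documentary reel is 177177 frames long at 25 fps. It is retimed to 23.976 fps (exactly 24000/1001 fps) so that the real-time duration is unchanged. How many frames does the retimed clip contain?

169920 frames

Target frames = source frames × (target rate / source rate) = 177177 × (24000/1001)/(25) = 177177 × 960/1001 = 169920.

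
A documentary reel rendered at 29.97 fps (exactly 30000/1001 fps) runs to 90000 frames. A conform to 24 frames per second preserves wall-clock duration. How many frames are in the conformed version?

Target frames = source frames × (target rate / source rate) = 90000 × (24)/(30000/1001) = 90000 × 1001/1250 = 72072.

72072 frames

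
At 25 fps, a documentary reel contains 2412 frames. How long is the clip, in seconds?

Running time = 2412 / (25) = 96.48 s.

96.48 seconds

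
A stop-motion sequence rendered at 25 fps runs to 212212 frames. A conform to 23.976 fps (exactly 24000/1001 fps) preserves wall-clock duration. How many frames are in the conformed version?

203520 frames

Target frames = source frames × (target rate / source rate) = 212212 × (24000/1001)/(25) = 212212 × 960/1001 = 203520.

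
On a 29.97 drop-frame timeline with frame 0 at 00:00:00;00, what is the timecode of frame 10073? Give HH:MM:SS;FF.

Each 10-minute DF block holds 10 × 60 × 30 − 9 × 2 = 17982 frames. 10073 ÷ 17982 → 0 full blocks, remainder 10073.
Within the partial block the first minute is 1800 frames and each further minute 1798, so 5 further minute boundaries passed. Total skipped labels = 18 × 0 + 2 × 5 = 10.
Non-drop label index = 10073 + 10 = 10083; at 30 labels/s that is 00:05:36:03, i.e. DF 00:05:36;03.

00:05:36;03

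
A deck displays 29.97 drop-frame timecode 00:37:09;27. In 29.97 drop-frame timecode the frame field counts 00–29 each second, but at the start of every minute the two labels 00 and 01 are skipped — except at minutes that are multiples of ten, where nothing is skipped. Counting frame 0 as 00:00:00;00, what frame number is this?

66829

As if non-drop at 30 labels/s: (0 × 3600 + 37 × 60 + 9) × 30 + 27 = 66897.
Minute boundaries passed: 37; those not divisible by 10: 37 − 3 = 34; dropped labels = 2 × 34 = 68.
Actual frame index = 66897 − 68 = 66829.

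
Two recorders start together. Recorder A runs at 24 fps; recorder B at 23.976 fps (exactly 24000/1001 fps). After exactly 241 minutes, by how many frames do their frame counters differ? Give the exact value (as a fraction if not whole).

241 min = 14460 s.
A emits 24 × 14460 = 347040 frames; B emits 24000/1001 × 14460 = 347040000/1001.
Difference = 347040/1001 frames (≈ 346.6933); B is behind A.

347040/1001 frames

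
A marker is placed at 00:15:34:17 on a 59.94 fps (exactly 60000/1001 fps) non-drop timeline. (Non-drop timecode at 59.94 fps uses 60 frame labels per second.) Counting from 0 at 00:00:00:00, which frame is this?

56057

Total seconds to the label: (0 × 3600 + 15 × 60 + 34) = 934.
Frame index = 934 × 60 + 17 = 56057.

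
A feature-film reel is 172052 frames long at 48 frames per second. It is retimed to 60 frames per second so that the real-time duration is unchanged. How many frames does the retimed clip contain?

Target frames = source frames × (target rate / source rate) = 172052 × (60)/(48) = 172052 × 5/4 = 215065.

215065 frames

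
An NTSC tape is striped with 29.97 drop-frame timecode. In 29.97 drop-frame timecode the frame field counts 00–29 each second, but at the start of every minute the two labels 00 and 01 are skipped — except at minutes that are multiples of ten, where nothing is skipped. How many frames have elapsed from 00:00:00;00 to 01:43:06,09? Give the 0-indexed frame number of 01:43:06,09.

185403

Complete 10-minute blocks: 10, each 17982 frames → 179820.
Remaining 3 whole minutes in the current block: 1800 + 2 × 1798 = 5396 frames.
Within the current minute: 6 × 30 + 9 − 2 = 187 (labels ;00/;01 skipped at this minute). Total = 179820 + 5396 + 187 = 185403.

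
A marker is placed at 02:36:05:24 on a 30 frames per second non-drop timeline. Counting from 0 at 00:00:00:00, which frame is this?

Total seconds to the label: (2 × 3600 + 36 × 60 + 5) = 9365.
Frame index = 9365 × 30 + 24 = 280974.

280974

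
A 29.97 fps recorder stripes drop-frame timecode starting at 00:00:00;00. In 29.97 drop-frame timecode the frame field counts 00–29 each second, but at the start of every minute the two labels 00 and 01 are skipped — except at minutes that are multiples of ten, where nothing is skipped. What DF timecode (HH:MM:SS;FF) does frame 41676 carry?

Each 10-minute DF block holds 10 × 60 × 30 − 9 × 2 = 17982 frames. 41676 ÷ 17982 → 2 full blocks, remainder 5712.
Within the partial block the first minute is 1800 frames and each further minute 1798, so 3 further minute boundaries passed. Total skipped labels = 18 × 2 + 2 × 3 = 42.
Non-drop label index = 41676 + 42 = 41718; at 30 labels/s that is 00:23:10:18, i.e. DF 00:23:10;18.

00:23:10;18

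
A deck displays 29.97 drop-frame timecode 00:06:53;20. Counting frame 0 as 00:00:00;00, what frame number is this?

12398

Complete 10-minute blocks: 0, each 17982 frames → 0.
Remaining 6 whole minutes in the current block: 1800 + 5 × 1798 = 10790 frames.
Within the current minute: 53 × 30 + 20 − 2 = 1608 (labels ;00/;01 skipped at this minute). Total = 0 + 10790 + 1608 = 12398.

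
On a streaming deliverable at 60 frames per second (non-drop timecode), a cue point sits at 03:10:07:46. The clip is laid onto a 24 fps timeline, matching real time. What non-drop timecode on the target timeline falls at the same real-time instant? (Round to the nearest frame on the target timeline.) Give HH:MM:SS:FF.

03:10:07:18

Source frame index: (3×3600 + 10×60 + 7) × 60 + 46 = 684466.
Real time: 684466 / (60) = 342233/30 s.
Target frame: (342233/30) × (24) = 1368932/5 ≈ 273786.400 → 273786.
At 24 labels/s: frame 273786 → 03:10:07:18.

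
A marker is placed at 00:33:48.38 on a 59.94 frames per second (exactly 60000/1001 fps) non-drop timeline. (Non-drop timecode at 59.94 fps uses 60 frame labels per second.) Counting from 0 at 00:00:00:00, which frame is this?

Total seconds to the label: (0 × 3600 + 33 × 60 + 48) = 2028.
Frame index = 2028 × 60 + 38 = 121718.

frame 121718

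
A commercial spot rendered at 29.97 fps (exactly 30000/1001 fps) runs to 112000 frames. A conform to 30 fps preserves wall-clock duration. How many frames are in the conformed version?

Target frames = source frames × (target rate / source rate) = 112000 × (30)/(30000/1001) = 112000 × 1001/1000 = 112112.

112112 frames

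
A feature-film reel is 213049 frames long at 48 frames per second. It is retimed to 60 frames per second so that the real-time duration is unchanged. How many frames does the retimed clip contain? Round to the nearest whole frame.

Frames at target rate = 213049 × (60) / (48) = 1065245/4 ≈ 266311.250.
Nearest whole frame: 266311.

266311 frames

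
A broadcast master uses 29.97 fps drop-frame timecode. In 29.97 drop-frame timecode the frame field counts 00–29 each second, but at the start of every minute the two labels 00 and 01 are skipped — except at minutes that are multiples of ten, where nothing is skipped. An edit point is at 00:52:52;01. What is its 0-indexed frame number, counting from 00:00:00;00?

95067

Complete 10-minute blocks: 5, each 17982 frames → 89910.
Remaining 2 whole minutes in the current block: 1800 + 1 × 1798 = 3598 frames.
Within the current minute: 52 × 30 + 1 − 2 = 1559 (labels ;00/;01 skipped at this minute). Total = 89910 + 3598 + 1559 = 95067.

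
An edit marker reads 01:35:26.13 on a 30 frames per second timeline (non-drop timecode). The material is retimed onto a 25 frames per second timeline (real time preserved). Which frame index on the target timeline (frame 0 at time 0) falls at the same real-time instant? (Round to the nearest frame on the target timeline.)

frame 143161

Source frame index: (1×3600 + 35×60 + 26) × 30 + 13 = 171793.
Real time: 171793 / (30) = 171793/30 s.
Target frame: (171793/30) × (25) = 858965/6 ≈ 143160.833 → 143161.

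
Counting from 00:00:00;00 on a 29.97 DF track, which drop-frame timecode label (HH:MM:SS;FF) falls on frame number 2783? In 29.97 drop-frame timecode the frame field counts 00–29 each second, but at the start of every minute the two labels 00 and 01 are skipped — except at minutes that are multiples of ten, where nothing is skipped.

00:01:32;25

Each 10-minute DF block holds 10 × 60 × 30 − 9 × 2 = 17982 frames. 2783 ÷ 17982 → 0 full blocks, remainder 2783.
Within the partial block the first minute is 1800 frames and each further minute 1798, so 1 further minute boundary passed. Total skipped labels = 18 × 0 + 2 × 1 = 2.
Non-drop label index = 2783 + 2 = 2785; at 30 labels/s that is 00:01:32:25, i.e. DF 00:01:32;25.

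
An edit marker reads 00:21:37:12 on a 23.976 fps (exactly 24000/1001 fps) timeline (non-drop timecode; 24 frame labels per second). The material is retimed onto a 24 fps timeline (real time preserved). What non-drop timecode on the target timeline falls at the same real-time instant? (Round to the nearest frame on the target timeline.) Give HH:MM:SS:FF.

00:21:38:19

Source frame index: (0×3600 + 21×60 + 37) × 24 + 12 = 31140.
Real time: 31140 / (24000/1001) = 519519/400 s.
Target frame: (519519/400) × (24) = 1558557/50 ≈ 31171.140 → 31171.
At 24 labels/s: frame 31171 → 00:21:38:19.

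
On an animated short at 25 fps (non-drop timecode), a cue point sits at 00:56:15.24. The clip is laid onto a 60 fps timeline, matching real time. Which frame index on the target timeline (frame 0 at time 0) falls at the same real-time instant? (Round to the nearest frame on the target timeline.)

frame 202558

Source frame index: (0×3600 + 56×60 + 15) × 25 + 24 = 84399.
Real time: 84399 / (25) = 84399/25 s.
Target frame: (84399/25) × (60) = 1012788/5 ≈ 202557.600 → 202558.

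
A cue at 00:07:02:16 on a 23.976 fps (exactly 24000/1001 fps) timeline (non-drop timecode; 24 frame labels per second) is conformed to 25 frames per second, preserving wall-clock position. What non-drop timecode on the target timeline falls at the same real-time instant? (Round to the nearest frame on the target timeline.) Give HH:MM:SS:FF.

00:07:03:02

Source frame index: (0×3600 + 7×60 + 2) × 24 + 16 = 10144.
Real time: 10144 / (24000/1001) = 317317/750 s.
Target frame: (317317/750) × (25) = 317317/30 ≈ 10577.233 → 10577.
At 25 labels/s: frame 10577 → 00:07:03:02.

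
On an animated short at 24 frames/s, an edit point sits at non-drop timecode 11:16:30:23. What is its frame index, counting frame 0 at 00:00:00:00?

Total seconds to the label: (11 × 3600 + 16 × 60 + 30) = 40590.
Frame index = 40590 × 24 + 23 = 974183.

974183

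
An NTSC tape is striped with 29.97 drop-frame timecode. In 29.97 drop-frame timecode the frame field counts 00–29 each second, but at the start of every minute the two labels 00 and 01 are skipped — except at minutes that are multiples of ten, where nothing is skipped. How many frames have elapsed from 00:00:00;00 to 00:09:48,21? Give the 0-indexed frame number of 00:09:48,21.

17643

Complete 10-minute blocks: 0, each 17982 frames → 0.
Remaining 9 whole minutes in the current block: 1800 + 8 × 1798 = 16184 frames.
Within the current minute: 48 × 30 + 21 − 2 = 1459 (labels ;00/;01 skipped at this minute). Total = 0 + 16184 + 1459 = 17643.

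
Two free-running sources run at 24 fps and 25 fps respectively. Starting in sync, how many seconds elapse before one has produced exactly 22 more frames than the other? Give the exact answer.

22 seconds

The gap grows by |25 − 24| = 1 frame per second.
Time for a 22-frame gap: 22 ÷ (1) = 22 s.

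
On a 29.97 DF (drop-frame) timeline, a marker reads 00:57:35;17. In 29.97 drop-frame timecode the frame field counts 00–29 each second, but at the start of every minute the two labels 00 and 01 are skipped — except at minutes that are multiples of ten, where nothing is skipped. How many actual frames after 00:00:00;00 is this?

Complete 10-minute blocks: 5, each 17982 frames → 89910.
Remaining 7 whole minutes in the current block: 1800 + 6 × 1798 = 12588 frames.
Within the current minute: 35 × 30 + 17 − 2 = 1065 (labels ;00/;01 skipped at this minute). Total = 89910 + 12588 + 1065 = 103563.

103563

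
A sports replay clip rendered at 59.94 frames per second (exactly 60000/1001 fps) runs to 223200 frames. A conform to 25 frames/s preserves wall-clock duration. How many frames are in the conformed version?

93093 frames

Target frames = source frames × (target rate / source rate) = 223200 × (25)/(60000/1001) = 223200 × 1001/2400 = 93093.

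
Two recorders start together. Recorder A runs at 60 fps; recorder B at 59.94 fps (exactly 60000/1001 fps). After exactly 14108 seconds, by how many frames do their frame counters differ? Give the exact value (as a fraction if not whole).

A emits 60 × 14108 = 846480 frames; B emits 60000/1001 × 14108 = 846480000/1001.
Difference = 846480/1001 frames (≈ 845.6344); B is behind A.

846480/1001 frames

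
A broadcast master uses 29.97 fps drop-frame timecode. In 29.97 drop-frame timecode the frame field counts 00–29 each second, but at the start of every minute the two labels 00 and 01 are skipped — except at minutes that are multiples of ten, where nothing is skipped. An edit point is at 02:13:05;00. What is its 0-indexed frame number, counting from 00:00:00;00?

239310

As if non-drop at 30 labels/s: (2 × 3600 + 13 × 60 + 5) × 30 + 0 = 239550.
Minute boundaries passed: 133; those not divisible by 10: 133 − 13 = 120; dropped labels = 2 × 120 = 240.
Actual frame index = 239550 − 240 = 239310.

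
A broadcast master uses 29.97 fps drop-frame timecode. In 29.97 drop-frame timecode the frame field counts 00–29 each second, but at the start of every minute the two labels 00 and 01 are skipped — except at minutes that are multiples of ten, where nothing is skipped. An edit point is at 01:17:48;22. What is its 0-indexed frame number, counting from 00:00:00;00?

139922

Complete 10-minute blocks: 7, each 17982 frames → 125874.
Remaining 7 whole minutes in the current block: 1800 + 6 × 1798 = 12588 frames.
Within the current minute: 48 × 30 + 22 − 2 = 1460 (labels ;00/;01 skipped at this minute). Total = 125874 + 12588 + 1460 = 139922.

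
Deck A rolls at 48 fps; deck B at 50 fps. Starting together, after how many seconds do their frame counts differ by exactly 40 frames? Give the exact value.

The gap grows by |50 − 48| = 2 frames per second.
Time for a 40-frame gap: 40 ÷ (2) = 20 s.

20 seconds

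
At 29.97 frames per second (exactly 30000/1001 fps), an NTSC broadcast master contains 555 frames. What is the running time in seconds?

Running time = 555 / (30000/1001) = 18.5185 s.

18.5185 seconds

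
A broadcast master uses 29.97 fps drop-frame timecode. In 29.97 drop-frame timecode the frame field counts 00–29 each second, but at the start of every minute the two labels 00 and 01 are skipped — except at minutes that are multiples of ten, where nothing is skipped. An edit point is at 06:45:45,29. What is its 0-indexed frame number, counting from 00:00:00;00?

729649

As if non-drop at 30 labels/s: (6 × 3600 + 45 × 60 + 45) × 30 + 29 = 730379.
Minute boundaries passed: 405; those not divisible by 10: 405 − 40 = 365; dropped labels = 2 × 365 = 730.
Actual frame index = 730379 − 730 = 729649.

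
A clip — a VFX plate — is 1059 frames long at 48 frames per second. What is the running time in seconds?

Running time = 1059 / (48) = 22.0625 s.

22.0625 seconds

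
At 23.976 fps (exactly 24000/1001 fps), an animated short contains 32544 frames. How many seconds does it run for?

Running time = 32544 / (24000/1001) = 1357.356 s.

1357.356 seconds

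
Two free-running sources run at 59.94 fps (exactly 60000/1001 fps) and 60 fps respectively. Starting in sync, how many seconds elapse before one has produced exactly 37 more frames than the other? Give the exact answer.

The gap grows by |60 − 60000/1001| = 60/1001 frames per second.
Time for a 37-frame gap: 37 ÷ (60/1001) = 37037/60 s.

37037/60 seconds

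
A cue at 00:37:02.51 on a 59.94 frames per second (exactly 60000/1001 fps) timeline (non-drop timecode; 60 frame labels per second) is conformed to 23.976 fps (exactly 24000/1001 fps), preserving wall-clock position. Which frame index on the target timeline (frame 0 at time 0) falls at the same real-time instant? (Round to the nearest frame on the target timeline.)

frame 53348

Source frame index: (0×3600 + 37×60 + 2) × 60 + 51 = 133371.
Real time: 133371 / (60000/1001) = 44501457/20000 s.
Target frame: (44501457/20000) × (24000/1001) = 266742/5 ≈ 53348.400 → 53348.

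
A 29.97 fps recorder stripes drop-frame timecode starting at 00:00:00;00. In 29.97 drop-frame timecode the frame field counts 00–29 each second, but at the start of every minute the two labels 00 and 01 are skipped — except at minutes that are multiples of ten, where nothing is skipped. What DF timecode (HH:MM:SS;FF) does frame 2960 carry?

00:01:38;22

Ten DF minutes hold 17982 frames, so frame 2960 lies in block 0 (frames 0–17981) with 2960 frames into that block.
The block's first minute is 1800 frames and the rest 1798 each; 2960 frames reaches minute 1, so 0 × 18 + 1 × 2 = 2 labels have been skipped so far.
Adding those back, label number 2960 + 2 = 2962 at 30 labels/s is 98 s + 22 f = 0 h 1 min 38 s frame 22, i.e. 00:01:38;22.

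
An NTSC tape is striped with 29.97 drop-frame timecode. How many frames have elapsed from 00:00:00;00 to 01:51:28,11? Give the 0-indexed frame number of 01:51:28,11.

200451

Complete 10-minute blocks: 11, each 17982 frames → 197802.
Remaining 1 whole minute in the current block: 1800 + 0 × 1798 = 1800 frames.
Within the current minute: 28 × 30 + 11 − 2 = 849 (labels ;00/;01 skipped at this minute). Total = 197802 + 1800 + 849 = 200451.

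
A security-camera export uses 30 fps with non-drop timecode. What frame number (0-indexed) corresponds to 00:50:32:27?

90987

Total seconds to the label: (0 × 3600 + 50 × 60 + 32) = 3032.
Frame index = 3032 × 30 + 27 = 90987.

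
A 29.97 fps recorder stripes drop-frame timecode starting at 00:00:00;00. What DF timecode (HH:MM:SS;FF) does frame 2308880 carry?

21:23:59;20

Each 10-minute DF block holds 10 × 60 × 30 − 9 × 2 = 17982 frames. 2308880 ÷ 17982 → 128 full blocks, remainder 7184.
Within the partial block the first minute is 1800 frames and each further minute 1798, so 3 further minute boundaries passed. Total skipped labels = 18 × 128 + 2 × 3 = 2310.
Non-drop label index = 2308880 + 2310 = 2311190; at 30 labels/s that is 21:23:59:20, i.e. DF 21:23:59;20.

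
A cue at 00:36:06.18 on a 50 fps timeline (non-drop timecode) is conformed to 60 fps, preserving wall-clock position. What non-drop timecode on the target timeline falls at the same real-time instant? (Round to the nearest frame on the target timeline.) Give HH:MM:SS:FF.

Source frame index: (0×3600 + 36×60 + 6) × 50 + 18 = 108318.
Real time: 108318 / (50) = 54159/25 s.
Target frame: (54159/25) × (60) = 649908/5 ≈ 129981.600 → 129982.
At 60 labels/s: frame 129982 → 00:36:06:22.

00:36:06:22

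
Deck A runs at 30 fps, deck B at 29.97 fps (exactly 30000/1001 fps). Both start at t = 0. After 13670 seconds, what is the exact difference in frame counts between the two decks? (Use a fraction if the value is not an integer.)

410100/1001 frames

A emits 30 × 13670 = 410100 frames; B emits 30000/1001 × 13670 = 410100000/1001.
Difference = 410100/1001 frames (≈ 409.6903); B is behind A.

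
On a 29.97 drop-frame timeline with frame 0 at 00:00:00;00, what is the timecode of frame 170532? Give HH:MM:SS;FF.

Ten DF minutes hold 17982 frames, so frame 170532 lies in block 9 (frames 161838–179819) with 8694 frames into that block.
The block's first minute is 1800 frames and the rest 1798 each; 8694 frames reaches minute 4, so 9 × 18 + 4 × 2 = 170 labels have been skipped so far.
Adding those back, label number 170532 + 170 = 170702 at 30 labels/s is 5690 s + 2 f = 1 h 34 min 50 s frame 2, i.e. 01:34:50;02.

01:34:50;02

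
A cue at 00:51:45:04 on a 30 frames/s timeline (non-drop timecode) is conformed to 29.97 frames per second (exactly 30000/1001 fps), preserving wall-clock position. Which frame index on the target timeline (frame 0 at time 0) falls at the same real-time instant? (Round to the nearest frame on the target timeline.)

Source frame index: (0×3600 + 51×60 + 45) × 30 + 4 = 93154.
Real time: 93154 / (30) = 46577/15 s.
Target frame: (46577/15) × (30000/1001) = 93154000/1001 ≈ 93060.939 → 93061.

frame 93061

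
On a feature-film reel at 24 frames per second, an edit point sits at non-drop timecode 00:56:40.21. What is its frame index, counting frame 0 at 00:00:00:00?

Total seconds to the label: (0 × 3600 + 56 × 60 + 40) = 3400.
Frame index = 3400 × 24 + 21 = 81621.

frame 81621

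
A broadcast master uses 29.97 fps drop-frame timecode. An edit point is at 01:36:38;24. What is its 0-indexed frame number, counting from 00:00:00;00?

Complete 10-minute blocks: 9, each 17982 frames → 161838.
Remaining 6 whole minutes in the current block: 1800 + 5 × 1798 = 10790 frames.
Within the current minute: 38 × 30 + 24 − 2 = 1162 (labels ;00/;01 skipped at this minute). Total = 161838 + 10790 + 1162 = 173790.

173790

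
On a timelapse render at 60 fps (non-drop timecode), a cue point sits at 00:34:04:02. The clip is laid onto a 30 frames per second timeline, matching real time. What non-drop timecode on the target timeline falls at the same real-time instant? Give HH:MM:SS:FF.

00:34:04:01

Source frame index: (0×3600 + 34×60 + 4) × 60 + 2 = 122642.
Real time: 122642 / (60) = 61321/30 s.
Target frame: (61321/30) × (30) = 61321.
At 30 labels/s: frame 61321 → 00:34:04:01.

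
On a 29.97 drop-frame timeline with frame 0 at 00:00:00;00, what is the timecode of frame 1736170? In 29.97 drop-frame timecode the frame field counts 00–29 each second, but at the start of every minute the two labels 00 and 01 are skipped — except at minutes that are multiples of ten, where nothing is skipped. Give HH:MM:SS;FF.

Each 10-minute DF block holds 10 × 60 × 30 − 9 × 2 = 17982 frames. 1736170 ÷ 17982 → 96 full blocks, remainder 9898.
Within the partial block the first minute is 1800 frames and each further minute 1798, so 5 further minute boundaries passed. Total skipped labels = 18 × 96 + 2 × 5 = 1738.
Non-drop label index = 1736170 + 1738 = 1737908; at 30 labels/s that is 16:05:30:08, i.e. DF 16:05:30;08.

16:05:30;08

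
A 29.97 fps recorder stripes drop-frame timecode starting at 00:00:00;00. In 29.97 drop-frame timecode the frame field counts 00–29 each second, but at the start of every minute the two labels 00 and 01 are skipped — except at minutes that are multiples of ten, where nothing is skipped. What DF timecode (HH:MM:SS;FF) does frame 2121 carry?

00:01:10;23

Each 10-minute DF block holds 10 × 60 × 30 − 9 × 2 = 17982 frames. 2121 ÷ 17982 → 0 full blocks, remainder 2121.
Within the partial block the first minute is 1800 frames and each further minute 1798, so 1 further minute boundary passed. Total skipped labels = 18 × 0 + 2 × 1 = 2.
Non-drop label index = 2121 + 2 = 2123; at 30 labels/s that is 00:01:10:23, i.e. DF 00:01:10;23.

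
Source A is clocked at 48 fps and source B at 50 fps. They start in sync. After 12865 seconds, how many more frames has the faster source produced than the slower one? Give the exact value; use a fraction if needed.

A emits 48 × 12865 = 617520 frames; B emits 50 × 12865 = 643250.
Difference = 25730 frames; B is ahead of A.

25730 frames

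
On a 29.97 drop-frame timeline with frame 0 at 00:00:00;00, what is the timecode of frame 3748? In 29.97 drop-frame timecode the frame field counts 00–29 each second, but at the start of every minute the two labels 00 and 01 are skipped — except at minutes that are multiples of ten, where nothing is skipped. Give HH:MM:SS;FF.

Ten DF minutes hold 17982 frames, so frame 3748 lies in block 0 (frames 0–17981) with 3748 frames into that block.
The block's first minute is 1800 frames and the rest 1798 each; 3748 frames reaches minute 2, so 0 × 18 + 2 × 2 = 4 labels have been skipped so far.
Adding those back, label number 3748 + 4 = 3752 at 30 labels/s is 125 s + 2 f = 0 h 2 min 5 s frame 2, i.e. 00:02:05;02.

00:02:05;02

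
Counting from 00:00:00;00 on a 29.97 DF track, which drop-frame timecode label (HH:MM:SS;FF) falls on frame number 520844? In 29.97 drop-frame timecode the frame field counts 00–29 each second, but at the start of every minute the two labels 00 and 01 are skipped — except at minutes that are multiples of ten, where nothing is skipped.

Each 10-minute DF block holds 10 × 60 × 30 − 9 × 2 = 17982 frames. 520844 ÷ 17982 → 28 full blocks, remainder 17348.
Within the partial block the first minute is 1800 frames and each further minute 1798, so 9 further minute boundaries passed. Total skipped labels = 18 × 28 + 2 × 9 = 522.
Non-drop label index = 520844 + 522 = 521366; at 30 labels/s that is 04:49:38:26, i.e. DF 04:49:38;26.

04:49:38;26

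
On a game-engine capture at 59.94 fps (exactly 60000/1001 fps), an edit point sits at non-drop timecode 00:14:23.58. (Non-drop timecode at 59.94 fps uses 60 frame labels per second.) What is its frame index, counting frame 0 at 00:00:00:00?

51838

Total seconds to the label: (0 × 3600 + 14 × 60 + 23) = 863.
Frame index = 863 × 60 + 58 = 51838.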